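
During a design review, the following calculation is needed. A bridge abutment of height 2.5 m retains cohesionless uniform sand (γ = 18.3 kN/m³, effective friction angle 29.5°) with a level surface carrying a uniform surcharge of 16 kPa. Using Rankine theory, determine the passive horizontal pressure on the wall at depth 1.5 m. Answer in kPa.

K_p = (1 + sin φ)/(1 − sin φ) = 2.940.
σ_v = γz + q = 18.3 × 1.5 + 16 = 43.45 kPa.
σ_h = K_p σ_v = 2.940 × 43.45 = 127.8 kPa.

128 kPa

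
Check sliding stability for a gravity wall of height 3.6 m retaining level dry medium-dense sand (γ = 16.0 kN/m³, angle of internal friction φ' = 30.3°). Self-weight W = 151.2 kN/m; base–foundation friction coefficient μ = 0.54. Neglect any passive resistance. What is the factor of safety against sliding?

K_a = tan²(45° − 30.3°/2) = 0.3293.
P_a = ½K_aγH² = 0.5×0.3293×16.0×3.6² = 34.14 kN/m, acting at H/3 = 1.200 m above the base.
FS_sliding = μW / P_a = 0.54×151.2 / 34.14 = 2.391.

2.39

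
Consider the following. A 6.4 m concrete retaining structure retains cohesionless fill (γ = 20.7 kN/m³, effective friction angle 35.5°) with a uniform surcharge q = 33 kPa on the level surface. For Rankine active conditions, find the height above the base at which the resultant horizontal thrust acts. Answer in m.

2.49 m

K_a = 0.2653.
Triangular part P₁ = ½K_aγH² = 112.5 at H/3 = 2.133 m; rectangular part P₂ = K_a q H = 56.02 at H/2 = 3.200 m.
ȳ = (P₁·2.133 + P₂·3.200)/(P₁+P₂) = 2.488 m.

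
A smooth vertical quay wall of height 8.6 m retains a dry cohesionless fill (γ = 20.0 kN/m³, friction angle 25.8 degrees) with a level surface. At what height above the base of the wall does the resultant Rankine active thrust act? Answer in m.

2.87 m

K_a = 0.3935.
The pressure distribution is triangular, so the resultant acts at H/3 above the base = 8.6/3 = 2.867 m.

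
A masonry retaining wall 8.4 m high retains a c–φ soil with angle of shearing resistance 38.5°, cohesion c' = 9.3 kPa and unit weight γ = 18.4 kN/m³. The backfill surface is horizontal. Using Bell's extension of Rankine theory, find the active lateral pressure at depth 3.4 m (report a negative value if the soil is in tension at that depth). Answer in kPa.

K_a = (1 − sin φ)/(1 + sin φ) = 0.2327.
σ_a = K_a γ z − 2c√K_a = 0.2327×18.4×3.4 − 2×9.3×0.4823 = 5.583 kPa.

5.58 kPa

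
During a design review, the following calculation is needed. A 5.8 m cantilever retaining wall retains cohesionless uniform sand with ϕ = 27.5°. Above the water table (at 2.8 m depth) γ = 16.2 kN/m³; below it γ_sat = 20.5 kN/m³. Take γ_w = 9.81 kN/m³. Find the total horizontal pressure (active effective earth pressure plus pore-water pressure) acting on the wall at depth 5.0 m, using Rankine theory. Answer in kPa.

46.9 kPa

K_a = (1 − sin φ)/(1 + sin φ) = 0.3682.
γ' = 20.5 − 9.81 = 10.69 kN/m³.
Effective vertical stress at 5.0 m: σ'_v = 16.2×2.8 + 10.69×2.20 = 68.88 kPa.
σ'_h = K_a σ'_v = 0.3682 × 68.88 = 25.36 kPa; u = γ_w × 2.20 = 21.58 kPa.
Total σ_h = 25.36 + 21.58 = 46.94 kPa.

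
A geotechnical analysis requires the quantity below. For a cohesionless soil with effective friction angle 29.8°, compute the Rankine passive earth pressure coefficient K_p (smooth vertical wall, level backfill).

2.98

K_p = (1 + sin φ)/(1 − sin φ) = tan²(45° + 29.8°/2) = 2.976.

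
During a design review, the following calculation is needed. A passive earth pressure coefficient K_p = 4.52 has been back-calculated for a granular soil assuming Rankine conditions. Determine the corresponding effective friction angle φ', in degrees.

K_p = (1+sin φ)/(1−sin φ) ⇒ sin φ = (K_p − 1)/(K_p + 1) = 0.6377.
φ = arcsin(0.6377) = 39.62°.

39.6°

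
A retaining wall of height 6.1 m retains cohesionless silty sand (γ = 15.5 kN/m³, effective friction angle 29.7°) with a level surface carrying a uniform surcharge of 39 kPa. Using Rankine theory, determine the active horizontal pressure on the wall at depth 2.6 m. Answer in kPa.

26.8 kPa

K_a = (1 − sin φ)/(1 + sin φ) = 0.3374.
σ_v = γz + q = 15.5 × 2.6 + 39 = 79.30 kPa.
σ_h = K_a σ_v = 0.3374 × 79.30 = 26.75 kPa.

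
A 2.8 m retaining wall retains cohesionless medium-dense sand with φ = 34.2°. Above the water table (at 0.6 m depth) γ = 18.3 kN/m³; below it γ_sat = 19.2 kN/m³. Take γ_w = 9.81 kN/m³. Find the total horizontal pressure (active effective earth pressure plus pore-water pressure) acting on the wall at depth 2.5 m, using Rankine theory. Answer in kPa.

K_a = (1 − sin φ)/(1 + sin φ) = 0.2803.
γ' = 19.2 − 9.81 = 9.390 kN/m³.
Effective vertical stress at 2.5 m: σ'_v = 18.3×0.6 + 9.390×1.90 = 28.82 kPa.
σ'_h = K_a σ'_v = 0.2803 × 28.82 = 8.080 kPa; u = γ_w × 1.90 = 18.64 kPa.
Total σ_h = 8.080 + 18.64 = 26.72 kPa.

26.7 kPa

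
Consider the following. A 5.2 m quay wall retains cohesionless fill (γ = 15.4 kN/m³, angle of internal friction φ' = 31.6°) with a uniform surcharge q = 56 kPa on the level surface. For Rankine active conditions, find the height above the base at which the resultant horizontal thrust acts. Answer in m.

2.24 m

K_a = 0.3123.
Triangular part P₁ = ½K_aγH² = 65.03 at H/3 = 1.733 m; rectangular part P₂ = K_a q H = 90.96 at H/2 = 2.600 m.
ȳ = (P₁·1.733 + P₂·2.600)/(P₁+P₂) = 2.239 m.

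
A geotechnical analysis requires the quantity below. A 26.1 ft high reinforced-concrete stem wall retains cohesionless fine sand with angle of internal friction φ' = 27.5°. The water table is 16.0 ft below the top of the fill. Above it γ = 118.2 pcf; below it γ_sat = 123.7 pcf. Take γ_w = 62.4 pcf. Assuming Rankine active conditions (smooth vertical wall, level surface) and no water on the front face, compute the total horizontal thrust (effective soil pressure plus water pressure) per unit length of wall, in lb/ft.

16900 lb/ft

K_a = tan²(45° − φ/2) = 0.3682.
γ' = 123.7 − 62.4 = 61.30 pcf. Depth below WT = 10.1 ft.
σ'_h at WT = K_a γ d_w = 696.4 psf; at base = 696.4 + K_a γ' × 10.1 = 924.4 psf.
P₁ (0–16.0 ft) = ½×696.4×16.0 = 5571. P₂ (16.0–26.1 ft) = ½(696.4+924.4)×10.1 = 8185.
P_w = ½ γ_w h₂² = 0.5×62.4×10.1² = 3183. Total = 5571+8185+3183 = 16940 lb/ft.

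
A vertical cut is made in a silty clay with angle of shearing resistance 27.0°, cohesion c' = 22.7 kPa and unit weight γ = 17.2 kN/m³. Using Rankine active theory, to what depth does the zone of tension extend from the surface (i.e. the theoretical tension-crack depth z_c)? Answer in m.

4.31 m

K_a = tan²(45° − 27.0°/2) = 0.3755; √K_a = 0.6128.
The active pressure is zero where K_a γ z = 2c√K_a, so z_c = 2c/(γ√K_a) = 2×22.7/(17.2×0.6128) = 4.307 m.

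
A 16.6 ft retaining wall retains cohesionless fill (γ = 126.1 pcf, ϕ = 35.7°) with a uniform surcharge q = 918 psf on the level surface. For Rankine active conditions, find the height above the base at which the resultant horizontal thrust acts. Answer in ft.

6.83 ft

K_a = 0.2630.
Triangular part P₁ = ½K_aγH² = 4569 at H/3 = 5.533 ft; rectangular part P₂ = K_a q H = 4008 at H/2 = 8.300 ft.
ȳ = (P₁·5.533 + P₂·8.300)/(P₁+P₂) = 6.826 ft.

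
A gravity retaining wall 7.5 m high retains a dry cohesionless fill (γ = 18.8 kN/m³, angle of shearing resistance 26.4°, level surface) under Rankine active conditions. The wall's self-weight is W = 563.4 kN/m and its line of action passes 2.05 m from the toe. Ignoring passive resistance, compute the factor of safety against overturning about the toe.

K_a = tan²(45° − 26.4°/2) = 0.3844.
P_a = ½K_aγH² = 0.5×0.3844×18.8×7.5² = 203.3 kN/m, acting at H/3 = 2.500 m above the base.
Overturning moment M_o = P_a × H/3 = 203.3 × 2.500 = 508.2.
Resisting moment M_r = W × 2.05 = 563.4 × 2.05 = 1155.
FS_overturning = M_r/M_o = 1155/508.2 = 2.273.

2.27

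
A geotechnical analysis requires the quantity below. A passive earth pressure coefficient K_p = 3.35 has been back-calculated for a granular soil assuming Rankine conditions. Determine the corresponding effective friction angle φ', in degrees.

K_p = (1+sin φ)/(1−sin φ) ⇒ sin φ = (K_p − 1)/(K_p + 1) = 0.5402.
φ = arcsin(0.5402) = 32.70°.

32.7°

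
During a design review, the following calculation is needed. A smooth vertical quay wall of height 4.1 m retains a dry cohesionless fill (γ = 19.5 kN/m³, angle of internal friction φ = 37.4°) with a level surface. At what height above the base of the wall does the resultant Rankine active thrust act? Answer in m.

K_a = 0.2443.
The pressure distribution is triangular, so the resultant acts at H/3 above the base = 4.1/3 = 1.367 m.

1.37 m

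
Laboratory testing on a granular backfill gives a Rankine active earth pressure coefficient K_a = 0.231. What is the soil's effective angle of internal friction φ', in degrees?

K_a = tan²(45° − φ/2) ⇒ 45° − φ/2 = arctan(√0.231) = 25.67°.
φ = 2(45° − 25.67°) = 38.66°.

38.7°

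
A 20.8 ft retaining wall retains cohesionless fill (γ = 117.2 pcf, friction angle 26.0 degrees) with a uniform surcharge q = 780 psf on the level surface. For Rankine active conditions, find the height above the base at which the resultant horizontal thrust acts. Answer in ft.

8.29 ft

K_a = 0.3905.
Triangular part P₁ = ½K_aγH² = 9899 at H/3 = 6.933 ft; rectangular part P₂ = K_a q H = 6335 at H/2 = 10.40 ft.
ȳ = (P₁·6.933 + P₂·10.40)/(P₁+P₂) = 8.286 ft.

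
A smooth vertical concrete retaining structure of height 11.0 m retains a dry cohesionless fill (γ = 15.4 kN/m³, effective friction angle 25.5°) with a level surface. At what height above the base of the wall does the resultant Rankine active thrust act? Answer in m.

3.67 m

K_a = 0.3981.
The pressure distribution is triangular, so the resultant acts at H/3 above the base = 11.0/3 = 3.667 m.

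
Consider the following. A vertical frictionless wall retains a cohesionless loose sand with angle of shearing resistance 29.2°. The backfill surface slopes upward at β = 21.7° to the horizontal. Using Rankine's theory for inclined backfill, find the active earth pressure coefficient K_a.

0.455

K_a = cos β · (cos β − √(cos²β − cos²φ)) / (cos β + √(cos²β − cos²φ)).
cos β = 0.9291, cos φ = 0.8729, √(cos²β − cos²φ) = 0.3183.
K_a = 0.9291 × (0.9291 − 0.3183)/(0.9291 + 0.3183) = 0.4550.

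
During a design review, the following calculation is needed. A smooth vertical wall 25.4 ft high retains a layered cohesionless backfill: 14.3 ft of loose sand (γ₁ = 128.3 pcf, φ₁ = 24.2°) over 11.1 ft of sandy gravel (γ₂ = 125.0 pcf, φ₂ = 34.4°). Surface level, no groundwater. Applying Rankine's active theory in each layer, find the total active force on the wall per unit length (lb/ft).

13300 lb/ft

K_a1 = tan²(45°−24.2°/2) = 0.4185; K_a2 = tan²(45°−34.4°/2) = 0.2780.
Layer 1: σ at base = K_a1 γ₁ h₁ = 767.8 psf; P₁ = ½×767.8×14.3 = 5490.
Layer 2: σ_v at top = γ₁h₁ = 1835; σ_h top = K_a2×1835 = 510.0; σ_h base = K_a2×(1835+125.0×11.1) = 895.7.
P₂ = ½(510.0+895.7)×11.1 = 7802. Total P_a = 5490+7802 = 13290 lb/ft.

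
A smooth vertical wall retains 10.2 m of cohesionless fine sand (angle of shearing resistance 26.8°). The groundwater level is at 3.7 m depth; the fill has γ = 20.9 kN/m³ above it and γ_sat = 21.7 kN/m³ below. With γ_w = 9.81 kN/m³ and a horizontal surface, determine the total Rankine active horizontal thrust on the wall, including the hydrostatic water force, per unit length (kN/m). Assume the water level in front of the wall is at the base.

547 kN/m

K_a = tan²(45° − φ/2) = 0.3785.
γ' = 21.7 − 9.81 = 11.89 kN/m³. Depth below WT = 6.5 m.
σ'_h at WT = K_a γ d_w = 29.27 kPa; at base = 29.27 + K_a γ' × 6.5 = 58.52 kPa.
P₁ (0–3.7 m) = ½×29.27×3.7 = 54.14. P₂ (3.7–10.2 m) = ½(29.27+58.52)×6.5 = 285.3.
P_w = ½ γ_w h₂² = 0.5×9.81×6.5² = 207.2. Total = 54.14+285.3+207.2 = 546.7 kN/m.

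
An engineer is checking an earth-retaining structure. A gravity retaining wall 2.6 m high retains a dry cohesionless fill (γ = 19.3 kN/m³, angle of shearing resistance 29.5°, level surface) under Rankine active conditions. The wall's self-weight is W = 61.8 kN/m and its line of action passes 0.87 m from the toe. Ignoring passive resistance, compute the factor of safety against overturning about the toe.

K_a = tan²(45° − 29.5°/2) = 0.3401.
P_a = ½K_aγH² = 0.5×0.3401×19.3×2.6² = 22.19 kN/m, acting at H/3 = 0.8667 m above the base.
Overturning moment M_o = P_a × H/3 = 22.19 × 0.8667 = 19.23.
Resisting moment M_r = W × 0.87 = 61.8 × 0.87 = 53.77.
FS_overturning = M_r/M_o = 53.77/19.23 = 2.796.

2.80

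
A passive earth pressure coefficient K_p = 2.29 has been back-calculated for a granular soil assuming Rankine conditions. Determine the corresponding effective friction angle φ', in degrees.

K_p = (1+sin φ)/(1−sin φ) ⇒ sin φ = (K_p − 1)/(K_p + 1) = 0.3921.
φ = arcsin(0.3921) = 23.09°.

23.1°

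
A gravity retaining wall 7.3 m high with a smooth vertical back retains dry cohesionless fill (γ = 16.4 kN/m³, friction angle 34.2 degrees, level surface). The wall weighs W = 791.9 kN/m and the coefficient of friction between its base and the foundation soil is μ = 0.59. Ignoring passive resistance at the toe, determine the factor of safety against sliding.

K_a = tan²(45° − 34.2°/2) = 0.2803.
P_a = ½K_aγH² = 0.5×0.2803×16.4×7.3² = 122.5 kN/m, acting at H/3 = 2.433 m above the base.
FS_sliding = μW / P_a = 0.59×791.9 / 122.5 = 3.814.

3.81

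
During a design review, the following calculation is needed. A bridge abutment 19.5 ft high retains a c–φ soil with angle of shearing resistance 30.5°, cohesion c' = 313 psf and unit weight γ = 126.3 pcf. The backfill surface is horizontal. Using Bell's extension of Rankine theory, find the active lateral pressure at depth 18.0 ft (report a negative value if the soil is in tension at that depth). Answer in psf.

K_a = (1 − sin φ)/(1 + sin φ) = 0.3267.
σ_a = K_a γ z − 2c√K_a = 0.3267×126.3×18.0 − 2×313×0.5715 = 384.9 psf.

385 psf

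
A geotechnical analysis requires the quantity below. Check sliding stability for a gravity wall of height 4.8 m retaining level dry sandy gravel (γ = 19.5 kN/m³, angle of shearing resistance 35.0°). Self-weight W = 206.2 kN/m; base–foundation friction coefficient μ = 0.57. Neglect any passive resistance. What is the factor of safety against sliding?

K_a = tan²(45° − 35.0°/2) = 0.2710.
P_a = ½K_aγH² = 0.5×0.2710×19.5×4.8² = 60.88 kN/m, acting at H/3 = 1.600 m above the base.
FS_sliding = μW / P_a = 0.57×206.2 / 60.88 = 1.931.

1.93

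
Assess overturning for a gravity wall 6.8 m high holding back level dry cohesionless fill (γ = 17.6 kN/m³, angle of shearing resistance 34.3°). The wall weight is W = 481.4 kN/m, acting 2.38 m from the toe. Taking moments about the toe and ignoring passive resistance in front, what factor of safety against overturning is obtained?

4.45

K_a = tan²(45° − 34.3°/2) = 0.2792.
P_a = ½K_aγH² = 0.5×0.2792×17.6×6.8² = 113.6 kN/m, acting at H/3 = 2.267 m above the base.
Overturning moment M_o = P_a × H/3 = 113.6 × 2.267 = 257.5.
Resisting moment M_r = W × 2.38 = 481.4 × 2.38 = 1146.
FS_overturning = M_r/M_o = 1146/257.5 = 4.450.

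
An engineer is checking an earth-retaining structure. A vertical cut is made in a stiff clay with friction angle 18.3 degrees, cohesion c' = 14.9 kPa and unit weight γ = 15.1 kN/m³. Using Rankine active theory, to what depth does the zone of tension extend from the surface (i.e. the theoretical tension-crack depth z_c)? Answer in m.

K_a = tan²(45° − 18.3°/2) = 0.5221; √K_a = 0.7226.
The active pressure is zero where K_a γ z = 2c√K_a, so z_c = 2c/(γ√K_a) = 2×14.9/(15.1×0.7226) = 2.731 m.

2.73 m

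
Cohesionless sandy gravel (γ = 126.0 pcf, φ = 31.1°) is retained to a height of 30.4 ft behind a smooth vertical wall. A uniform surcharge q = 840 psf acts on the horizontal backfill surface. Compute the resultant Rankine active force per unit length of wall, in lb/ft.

26700 lb/ft

K_a = tan²(45° − φ/2) = 0.3188.
Soil triangle: ½ K_a γ H² = 0.5×0.3188×126.0×30.4² = 18560 lb/ft.
Surcharge rectangle: K_a q H = 0.3188×840×30.4 = 8141 lb/ft.
Total = 18560 + 8141 = 26700 lb/ft.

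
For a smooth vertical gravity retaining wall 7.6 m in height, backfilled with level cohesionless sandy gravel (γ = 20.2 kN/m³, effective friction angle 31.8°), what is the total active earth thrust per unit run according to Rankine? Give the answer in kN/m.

181 kN/m

K_a = tan²(45° − φ/2) = 0.3098.
P_a = ½ K_a γ H² = 0.5 × 0.3098 × 20.2 × 7.6² = 180.7 kN/m.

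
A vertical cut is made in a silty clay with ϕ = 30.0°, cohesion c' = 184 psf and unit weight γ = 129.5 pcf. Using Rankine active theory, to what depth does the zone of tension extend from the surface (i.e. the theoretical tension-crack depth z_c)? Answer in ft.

4.92 ft

K_a = tan²(45° − 30.0°/2) = 0.3333; √K_a = 0.5774.
The active pressure is zero where K_a γ z = 2c√K_a, so z_c = 2c/(γ√K_a) = 2×184/(129.5×0.5774) = 4.922 ft.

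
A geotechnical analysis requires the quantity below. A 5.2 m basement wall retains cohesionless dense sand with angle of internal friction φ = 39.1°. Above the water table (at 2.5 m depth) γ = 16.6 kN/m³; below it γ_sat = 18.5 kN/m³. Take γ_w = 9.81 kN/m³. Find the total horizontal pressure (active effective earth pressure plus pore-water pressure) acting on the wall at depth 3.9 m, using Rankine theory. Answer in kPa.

K_a = (1 − sin φ)/(1 + sin φ) = 0.2265.
γ' = 18.5 − 9.81 = 8.690 kN/m³.
Effective vertical stress at 3.9 m: σ'_v = 16.6×2.5 + 8.690×1.40 = 53.67 kPa.
σ'_h = K_a σ'_v = 0.2265 × 53.67 = 12.15 kPa; u = γ_w × 1.40 = 13.73 kPa.
Total σ_h = 12.15 + 13.73 = 25.89 kPa.

25.9 kPa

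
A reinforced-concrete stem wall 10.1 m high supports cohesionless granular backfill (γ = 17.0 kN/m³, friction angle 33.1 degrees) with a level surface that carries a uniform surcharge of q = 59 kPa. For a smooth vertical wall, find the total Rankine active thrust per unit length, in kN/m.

K_a = tan²(45° − φ/2) = 0.2936.
Soil triangle: ½ K_a γ H² = 0.5×0.2936×17.0×10.1² = 254.6 kN/m.
Surcharge rectangle: K_a q H = 0.2936×59×10.1 = 174.9 kN/m.
Total = 254.6 + 174.9 = 429.5 kN/m.

429 kN/m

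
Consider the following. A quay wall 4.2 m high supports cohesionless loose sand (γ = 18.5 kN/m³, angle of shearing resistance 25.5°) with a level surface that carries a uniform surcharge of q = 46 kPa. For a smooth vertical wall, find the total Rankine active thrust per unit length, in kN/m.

K_a = tan²(45° − φ/2) = 0.3981.
Soil triangle: ½ K_a γ H² = 0.5×0.3981×18.5×4.2² = 64.96 kN/m.
Surcharge rectangle: K_a q H = 0.3981×46×4.2 = 76.91 kN/m.
Total = 64.96 + 76.91 = 141.9 kN/m.

142 kN/m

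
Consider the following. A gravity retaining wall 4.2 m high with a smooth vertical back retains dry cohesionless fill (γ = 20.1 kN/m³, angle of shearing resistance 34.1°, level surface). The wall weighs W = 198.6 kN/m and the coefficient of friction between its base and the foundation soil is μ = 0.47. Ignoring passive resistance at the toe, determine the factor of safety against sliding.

1.87

K_a = tan²(45° − 34.1°/2) = 0.2815.
P_a = ½K_aγH² = 0.5×0.2815×20.1×4.2² = 49.91 kN/m, acting at H/3 = 1.400 m above the base.
FS_sliding = μW / P_a = 0.47×198.6 / 49.91 = 1.870.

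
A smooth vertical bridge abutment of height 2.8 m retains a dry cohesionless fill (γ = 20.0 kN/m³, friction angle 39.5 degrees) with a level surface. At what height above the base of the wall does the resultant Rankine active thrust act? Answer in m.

0.933 m

K_a = 0.2224.
The pressure distribution is triangular, so the resultant acts at H/3 above the base = 2.8/3 = 0.9333 m.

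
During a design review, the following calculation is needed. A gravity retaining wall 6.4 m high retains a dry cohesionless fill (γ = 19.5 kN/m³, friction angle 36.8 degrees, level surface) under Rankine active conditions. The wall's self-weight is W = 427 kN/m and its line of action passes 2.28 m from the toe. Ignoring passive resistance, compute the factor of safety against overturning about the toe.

4.56

K_a = tan²(45° − 36.8°/2) = 0.2508.
P_a = ½K_aγH² = 0.5×0.2508×19.5×6.4² = 100.1 kN/m, acting at H/3 = 2.133 m above the base.
Overturning moment M_o = P_a × H/3 = 100.1 × 2.133 = 213.6.
Resisting moment M_r = W × 2.28 = 427 × 2.28 = 973.6.
FS_overturning = M_r/M_o = 973.6/213.6 = 4.557.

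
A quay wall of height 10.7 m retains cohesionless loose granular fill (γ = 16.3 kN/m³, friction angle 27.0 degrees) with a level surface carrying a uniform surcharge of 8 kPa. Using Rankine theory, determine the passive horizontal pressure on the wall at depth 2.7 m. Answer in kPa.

138 kPa

K_p = (1 + sin φ)/(1 − sin φ) = 2.663.
σ_v = γz + q = 16.3 × 2.7 + 8 = 52.01 kPa.
σ_h = K_p σ_v = 2.663 × 52.01 = 138.5 kPa.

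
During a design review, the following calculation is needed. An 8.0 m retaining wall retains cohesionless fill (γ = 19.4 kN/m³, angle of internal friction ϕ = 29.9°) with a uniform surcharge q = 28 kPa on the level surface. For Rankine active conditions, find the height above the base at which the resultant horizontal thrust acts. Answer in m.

K_a = 0.3347.
Triangular part P₁ = ½K_aγH² = 207.8 at H/3 = 2.667 m; rectangular part P₂ = K_a q H = 74.97 at H/2 = 4.000 m.
ȳ = (P₁·2.667 + P₂·4.000)/(P₁+P₂) = 3.020 m.

3.02 m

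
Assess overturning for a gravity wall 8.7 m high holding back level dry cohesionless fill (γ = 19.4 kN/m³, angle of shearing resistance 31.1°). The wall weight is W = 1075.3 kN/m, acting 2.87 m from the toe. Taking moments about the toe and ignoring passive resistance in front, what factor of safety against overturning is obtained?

K_a = tan²(45° − 31.1°/2) = 0.3188.
P_a = ½K_aγH² = 0.5×0.3188×19.4×8.7² = 234.1 kN/m, acting at H/3 = 2.900 m above the base.
Overturning moment M_o = P_a × H/3 = 234.1 × 2.900 = 678.8.
Resisting moment M_r = W × 2.87 = 1075.3 × 2.87 = 3086.
FS_overturning = M_r/M_o = 3086/678.8 = 4.547.

4.55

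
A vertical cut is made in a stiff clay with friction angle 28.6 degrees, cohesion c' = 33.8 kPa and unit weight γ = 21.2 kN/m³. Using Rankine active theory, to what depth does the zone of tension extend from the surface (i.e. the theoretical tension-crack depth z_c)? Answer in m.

K_a = tan²(45° − 28.6°/2) = 0.3525; √K_a = 0.5938.
The active pressure is zero where K_a γ z = 2c√K_a, so z_c = 2c/(γ√K_a) = 2×33.8/(21.2×0.5938) = 5.370 m.

5.37 m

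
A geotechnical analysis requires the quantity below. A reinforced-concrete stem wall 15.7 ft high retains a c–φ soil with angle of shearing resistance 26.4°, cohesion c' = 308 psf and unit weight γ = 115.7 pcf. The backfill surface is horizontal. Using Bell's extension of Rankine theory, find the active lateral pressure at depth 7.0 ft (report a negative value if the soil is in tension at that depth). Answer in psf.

-70.6 psf

K_a = (1 − sin φ)/(1 + sin φ) = 0.3844.
σ_a = K_a γ z − 2c√K_a = 0.3844×115.7×7.0 − 2×308×0.6200 = -70.58 psf.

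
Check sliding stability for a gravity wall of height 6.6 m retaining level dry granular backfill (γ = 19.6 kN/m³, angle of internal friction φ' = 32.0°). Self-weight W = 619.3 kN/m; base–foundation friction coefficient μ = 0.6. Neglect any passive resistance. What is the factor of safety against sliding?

2.83

K_a = tan²(45° − 32.0°/2) = 0.3073.
P_a = ½K_aγH² = 0.5×0.3073×19.6×6.6² = 131.2 kN/m, acting at H/3 = 2.200 m above the base.
FS_sliding = μW / P_a = 0.6×619.3 / 131.2 = 2.833.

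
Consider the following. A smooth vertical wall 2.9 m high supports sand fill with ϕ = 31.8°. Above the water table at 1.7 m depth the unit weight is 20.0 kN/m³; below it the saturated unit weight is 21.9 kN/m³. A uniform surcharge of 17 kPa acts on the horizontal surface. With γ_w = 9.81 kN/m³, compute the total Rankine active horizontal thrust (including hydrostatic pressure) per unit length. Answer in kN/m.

K_a = tan²(45° − φ/2) = 0.3098.
γ' = 21.9 − 9.81 = 12.09 kN/m³. h₂ = H − d_w = 1.2 m.
σ'_h: at surface K_a·q = 5.267; at WT K_a(q+γd_w) = 15.80; at base K_a(q+γd_w+γ'h₂) = 20.29 kPa.
P₁ = ½(5.267+15.80)×1.7 = 17.91; P₂ = ½(15.80+20.29)×1.2 = 21.66; P_w = ½γ_w h₂² = 7.063.
Total = 17.91+21.66+7.063 = 46.63 kN/m.

46.6 kN/m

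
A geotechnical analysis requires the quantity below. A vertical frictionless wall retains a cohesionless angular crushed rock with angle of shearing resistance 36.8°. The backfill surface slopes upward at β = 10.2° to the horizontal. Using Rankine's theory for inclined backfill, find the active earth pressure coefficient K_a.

0.260

K_a = cos β · (cos β − √(cos²β − cos²φ)) / (cos β + √(cos²β − cos²φ)).
cos β = 0.9842, cos φ = 0.8007, √(cos²β − cos²φ) = 0.5723.
K_a = 0.9842 × (0.9842 − 0.5723)/(0.9842 + 0.5723) = 0.2605.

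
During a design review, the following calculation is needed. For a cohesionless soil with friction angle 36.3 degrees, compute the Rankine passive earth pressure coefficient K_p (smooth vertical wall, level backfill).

K_p = (1 + sin φ)/(1 − sin φ) = tan²(45° + 36.3°/2) = 3.902.

3.90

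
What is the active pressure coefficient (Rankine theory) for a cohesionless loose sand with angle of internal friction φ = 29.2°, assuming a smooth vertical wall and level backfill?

0.344

K_a = (1 − sin φ)/(1 + sin φ) = (1 − sin 29.2°)/(1 + sin 29.2°) = 0.3442.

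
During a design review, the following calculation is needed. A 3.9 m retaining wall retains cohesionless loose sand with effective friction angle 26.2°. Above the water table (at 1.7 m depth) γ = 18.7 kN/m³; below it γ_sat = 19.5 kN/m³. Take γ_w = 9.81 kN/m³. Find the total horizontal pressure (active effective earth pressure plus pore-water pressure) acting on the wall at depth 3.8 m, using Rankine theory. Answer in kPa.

40.8 kPa

K_a = (1 − sin φ)/(1 + sin φ) = 0.3874.
γ' = 19.5 − 9.81 = 9.690 kN/m³.
Effective vertical stress at 3.8 m: σ'_v = 18.7×1.7 + 9.690×2.10 = 52.14 kPa.
σ'_h = K_a σ'_v = 0.3874 × 52.14 = 20.20 kPa; u = γ_w × 2.10 = 20.60 kPa.
Total σ_h = 20.20 + 20.60 = 40.80 kPa.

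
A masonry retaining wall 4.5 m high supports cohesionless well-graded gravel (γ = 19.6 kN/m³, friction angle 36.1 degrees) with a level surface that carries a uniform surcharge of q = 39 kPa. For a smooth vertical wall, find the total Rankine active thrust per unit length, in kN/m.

96.7 kN/m

K_a = tan²(45° − φ/2) = 0.2585.
Soil triangle: ½ K_a γ H² = 0.5×0.2585×19.6×4.5² = 51.30 kN/m.
Surcharge rectangle: K_a q H = 0.2585×39×4.5 = 45.37 kN/m.
Total = 51.30 + 45.37 = 96.67 kN/m.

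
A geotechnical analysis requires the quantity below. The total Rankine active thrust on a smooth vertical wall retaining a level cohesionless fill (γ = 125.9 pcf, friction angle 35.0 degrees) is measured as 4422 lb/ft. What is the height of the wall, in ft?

K_a = 0.2710. P_a = ½ K_a γ H² ⇒ H = √(2P_a/(K_a γ)).
H = √(2×4422/(0.2710×125.9)) = 16.10 ft.

16.1 ft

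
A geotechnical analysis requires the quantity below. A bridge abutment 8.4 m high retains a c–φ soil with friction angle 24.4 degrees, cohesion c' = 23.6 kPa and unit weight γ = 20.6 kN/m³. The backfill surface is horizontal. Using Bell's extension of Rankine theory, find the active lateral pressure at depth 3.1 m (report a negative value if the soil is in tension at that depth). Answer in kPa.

K_a = (1 − sin φ)/(1 + sin φ) = 0.4153.
σ_a = K_a γ z − 2c√K_a = 0.4153×20.6×3.1 − 2×23.6×0.6445 = -3.896 kPa.

-3.90 kPa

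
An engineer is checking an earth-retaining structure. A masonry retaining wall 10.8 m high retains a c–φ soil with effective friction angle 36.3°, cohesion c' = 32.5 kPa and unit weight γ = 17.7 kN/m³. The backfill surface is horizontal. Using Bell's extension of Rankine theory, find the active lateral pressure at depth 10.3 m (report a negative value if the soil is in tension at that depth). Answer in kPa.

13.8 kPa

K_a = (1 − sin φ)/(1 + sin φ) = 0.2563.
σ_a = K_a γ z − 2c√K_a = 0.2563×17.7×10.3 − 2×32.5×0.5062 = 13.82 kPa.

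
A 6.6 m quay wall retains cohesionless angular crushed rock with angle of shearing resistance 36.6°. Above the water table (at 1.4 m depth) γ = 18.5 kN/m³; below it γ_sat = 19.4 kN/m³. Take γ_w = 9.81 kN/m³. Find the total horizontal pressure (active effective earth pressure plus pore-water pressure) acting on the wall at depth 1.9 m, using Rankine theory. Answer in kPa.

12.7 kPa

K_a = (1 − sin φ)/(1 + sin φ) = 0.2530.
γ' = 19.4 − 9.81 = 9.590 kN/m³.
Effective vertical stress at 1.9 m: σ'_v = 18.5×1.4 + 9.590×0.500 = 30.69 kPa.
σ'_h = K_a σ'_v = 0.2530 × 30.69 = 7.764 kPa; u = γ_w × 0.500 = 4.905 kPa.
Total σ_h = 7.764 + 4.905 = 12.67 kPa.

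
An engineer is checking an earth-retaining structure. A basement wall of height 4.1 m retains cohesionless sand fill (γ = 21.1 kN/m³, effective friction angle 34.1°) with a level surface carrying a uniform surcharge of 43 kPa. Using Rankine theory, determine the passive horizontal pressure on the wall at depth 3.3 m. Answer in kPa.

400 kPa

K_p = (1 + sin φ)/(1 − sin φ) = 3.552.
σ_v = γz + q = 21.1 × 3.3 + 43 = 112.6 kPa.
σ_h = K_p σ_v = 3.552 × 112.6 = 400.1 kPa.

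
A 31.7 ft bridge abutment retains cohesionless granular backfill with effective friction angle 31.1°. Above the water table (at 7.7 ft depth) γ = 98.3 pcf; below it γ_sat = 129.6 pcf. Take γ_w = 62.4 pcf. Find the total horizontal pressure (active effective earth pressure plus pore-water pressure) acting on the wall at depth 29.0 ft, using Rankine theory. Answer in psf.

K_a = (1 − sin φ)/(1 + sin φ) = 0.3188.
γ' = 129.6 − 62.4 = 67.20 pcf.
Effective vertical stress at 29.0 ft: σ'_v = 98.3×7.7 + 67.20×21.3 = 2188 psf.
σ'_h = K_a σ'_v = 0.3188 × 2188 = 697.6 psf; u = γ_w × 21.3 = 1329 psf.
Total σ_h = 697.6 + 1329 = 2027 psf.

2030 psf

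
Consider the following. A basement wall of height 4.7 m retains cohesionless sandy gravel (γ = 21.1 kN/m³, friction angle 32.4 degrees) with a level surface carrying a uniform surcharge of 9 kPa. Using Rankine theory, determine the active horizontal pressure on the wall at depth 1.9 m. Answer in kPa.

K_a = (1 − sin φ)/(1 + sin φ) = 0.3022.
σ_v = γz + q = 21.1 × 1.9 + 9 = 49.09 kPa.
σ_h = K_a σ_v = 0.3022 × 49.09 = 14.84 kPa.

14.8 kPa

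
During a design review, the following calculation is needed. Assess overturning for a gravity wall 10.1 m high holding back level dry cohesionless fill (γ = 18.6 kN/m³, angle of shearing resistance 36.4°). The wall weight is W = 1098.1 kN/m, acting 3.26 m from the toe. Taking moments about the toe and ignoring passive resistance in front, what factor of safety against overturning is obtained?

4.39

K_a = tan²(45° − 36.4°/2) = 0.2552.
P_a = ½K_aγH² = 0.5×0.2552×18.6×10.1² = 242.1 kN/m, acting at H/3 = 3.367 m above the base.
Overturning moment M_o = P_a × H/3 = 242.1 × 3.367 = 815.0.
Resisting moment M_r = W × 3.26 = 1098.1 × 3.26 = 3580.
FS_overturning = M_r/M_o = 3580/815.0 = 4.393.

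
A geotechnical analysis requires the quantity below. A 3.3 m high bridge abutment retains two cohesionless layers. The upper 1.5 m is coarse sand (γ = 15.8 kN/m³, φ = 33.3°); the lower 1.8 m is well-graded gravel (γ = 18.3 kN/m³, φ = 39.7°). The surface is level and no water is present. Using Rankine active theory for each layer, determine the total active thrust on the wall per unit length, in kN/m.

21.1 kN/m

K_a1 = tan²(45°−33.3°/2) = 0.2911; K_a2 = tan²(45°−39.7°/2) = 0.2204.
Layer 1: σ at base = K_a1 γ₁ h₁ = 6.900 kPa; P₁ = ½×6.900×1.5 = 5.175.
Layer 2: σ_v at top = γ₁h₁ = 23.70; σ_h top = K_a2×23.70 = 5.224; σ_h base = K_a2×(23.70+18.3×1.8) = 12.49.
P₂ = ½(5.224+12.49)×1.8 = 15.94. Total P_a = 5.175+15.94 = 21.11 kN/m.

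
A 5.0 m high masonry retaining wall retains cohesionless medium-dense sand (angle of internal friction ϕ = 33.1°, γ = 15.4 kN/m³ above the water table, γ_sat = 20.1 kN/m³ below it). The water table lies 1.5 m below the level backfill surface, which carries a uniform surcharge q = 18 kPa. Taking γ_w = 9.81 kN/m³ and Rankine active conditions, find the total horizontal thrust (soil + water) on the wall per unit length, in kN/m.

K_a = tan²(45° − φ/2) = 0.2936.
γ' = 20.1 − 9.81 = 10.29 kN/m³. h₂ = H − d_w = 3.5 m.
σ'_h: at surface K_a·q = 5.284; at WT K_a(q+γd_w) = 12.07; at base K_a(q+γd_w+γ'h₂) = 22.64 kPa.
P₁ = ½(5.284+12.07)×1.5 = 13.01; P₂ = ½(12.07+22.64)×3.5 = 60.73; P_w = ½γ_w h₂² = 60.09.
Total = 13.01+60.73+60.09 = 133.8 kN/m.

134 kN/m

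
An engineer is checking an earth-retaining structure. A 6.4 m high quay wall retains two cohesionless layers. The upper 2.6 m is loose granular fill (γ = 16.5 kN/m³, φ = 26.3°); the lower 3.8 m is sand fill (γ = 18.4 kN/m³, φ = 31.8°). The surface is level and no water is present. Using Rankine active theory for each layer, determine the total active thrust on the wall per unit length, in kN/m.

K_a1 = tan²(45°−26.3°/2) = 0.3859; K_a2 = tan²(45°−31.8°/2) = 0.3098.
Layer 1: σ at base = K_a1 γ₁ h₁ = 16.56 kPa; P₁ = ½×16.56×2.6 = 21.52.
Layer 2: σ_v at top = γ₁h₁ = 42.90; σ_h top = K_a2×42.90 = 13.29; σ_h base = K_a2×(42.90+18.4×3.8) = 34.95.
P₂ = ½(13.29+34.95)×3.8 = 91.66. Total P_a = 21.52+91.66 = 113.2 kN/m.

113 kN/m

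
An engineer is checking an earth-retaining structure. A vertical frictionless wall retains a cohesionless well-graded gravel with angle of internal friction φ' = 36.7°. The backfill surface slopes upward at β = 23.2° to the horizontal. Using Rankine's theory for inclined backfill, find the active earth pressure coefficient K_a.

K_a = cos β · (cos β − √(cos²β − cos²φ)) / (cos β + √(cos²β − cos²φ)).
cos β = 0.9191, cos φ = 0.8018, √(cos²β − cos²φ) = 0.4494.
K_a = 0.9191 × (0.9191 − 0.4494)/(0.9191 + 0.4494) = 0.3155.

0.315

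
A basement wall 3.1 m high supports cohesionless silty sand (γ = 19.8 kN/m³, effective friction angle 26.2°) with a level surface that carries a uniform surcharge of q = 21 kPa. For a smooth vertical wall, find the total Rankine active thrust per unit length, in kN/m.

K_a = tan²(45° − φ/2) = 0.3874.
Soil triangle: ½ K_a γ H² = 0.5×0.3874×19.8×3.1² = 36.86 kN/m.
Surcharge rectangle: K_a q H = 0.3874×21×3.1 = 25.22 kN/m.
Total = 36.86 + 25.22 = 62.08 kN/m.

62.1 kN/m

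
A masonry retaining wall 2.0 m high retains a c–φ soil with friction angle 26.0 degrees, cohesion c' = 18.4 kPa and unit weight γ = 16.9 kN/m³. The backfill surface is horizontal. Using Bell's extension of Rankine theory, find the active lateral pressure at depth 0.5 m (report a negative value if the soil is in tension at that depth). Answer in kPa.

-19.7 kPa

K_a = (1 − sin φ)/(1 + sin φ) = 0.3905.
σ_a = K_a γ z − 2c√K_a = 0.3905×16.9×0.5 − 2×18.4×0.6249 = -19.70 kPa.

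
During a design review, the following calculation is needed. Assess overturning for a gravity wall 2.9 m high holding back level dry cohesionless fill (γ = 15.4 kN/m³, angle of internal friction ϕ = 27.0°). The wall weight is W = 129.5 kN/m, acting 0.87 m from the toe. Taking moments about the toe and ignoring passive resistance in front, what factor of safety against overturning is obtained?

K_a = tan²(45° − 27.0°/2) = 0.3755.
P_a = ½K_aγH² = 0.5×0.3755×15.4×2.9² = 24.32 kN/m, acting at H/3 = 0.9667 m above the base.
Overturning moment M_o = P_a × H/3 = 24.32 × 0.9667 = 23.51.
Resisting moment M_r = W × 0.87 = 129.5 × 0.87 = 112.7.
FS_overturning = M_r/M_o = 112.7/23.51 = 4.793.

4.79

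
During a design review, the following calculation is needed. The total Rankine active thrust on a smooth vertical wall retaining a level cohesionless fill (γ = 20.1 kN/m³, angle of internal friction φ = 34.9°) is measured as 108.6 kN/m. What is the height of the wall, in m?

6.30 m

K_a = 0.2721. P_a = ½ K_a γ H² ⇒ H = √(2P_a/(K_a γ)).
H = √(2×108.6/(0.2721×20.1)) = 6.301 m.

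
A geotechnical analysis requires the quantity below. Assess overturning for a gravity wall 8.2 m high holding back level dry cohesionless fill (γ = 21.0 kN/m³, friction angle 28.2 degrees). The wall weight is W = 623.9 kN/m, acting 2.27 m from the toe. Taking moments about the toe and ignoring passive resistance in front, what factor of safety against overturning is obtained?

2.05

K_a = tan²(45° − 28.2°/2) = 0.3582.
P_a = ½K_aγH² = 0.5×0.3582×21.0×8.2² = 252.9 kN/m, acting at H/3 = 2.733 m above the base.
Overturning moment M_o = P_a × H/3 = 252.9 × 2.733 = 691.2.
Resisting moment M_r = W × 2.27 = 623.9 × 2.27 = 1416.
FS_overturning = M_r/M_o = 1416/691.2 = 2.049.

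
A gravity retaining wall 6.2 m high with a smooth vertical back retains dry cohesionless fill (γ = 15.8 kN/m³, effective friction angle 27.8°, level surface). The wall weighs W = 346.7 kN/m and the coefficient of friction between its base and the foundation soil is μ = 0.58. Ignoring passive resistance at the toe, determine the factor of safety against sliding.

K_a = tan²(45° − 27.8°/2) = 0.3639.
P_a = ½K_aγH² = 0.5×0.3639×15.8×6.2² = 110.5 kN/m, acting at H/3 = 2.067 m above the base.
FS_sliding = μW / P_a = 0.58×346.7 / 110.5 = 1.820.

1.82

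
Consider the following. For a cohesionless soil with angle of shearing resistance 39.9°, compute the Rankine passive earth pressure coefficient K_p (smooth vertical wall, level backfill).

K_p = (1 + sin φ)/(1 − sin φ) = tan²(45° + 39.9°/2) = 4.578.

4.58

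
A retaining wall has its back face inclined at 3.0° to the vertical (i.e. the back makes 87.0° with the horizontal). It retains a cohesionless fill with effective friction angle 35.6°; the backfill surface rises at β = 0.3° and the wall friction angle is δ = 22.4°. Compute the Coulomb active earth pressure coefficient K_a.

K_a = sin²(α+φ) / [sin²α · sin(α−δ) · (1 + √{sin(φ+δ)sin(φ−β) / (sin(α−δ)sin(α+β))})²].
With α = 87.0°, φ = 35.6°, δ = 22.4°, β = 0.3°: K_a = 0.2611.

0.261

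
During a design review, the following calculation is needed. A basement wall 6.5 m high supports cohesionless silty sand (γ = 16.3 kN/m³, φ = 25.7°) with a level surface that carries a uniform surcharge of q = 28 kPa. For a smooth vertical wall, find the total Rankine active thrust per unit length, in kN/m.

K_a = tan²(45° − φ/2) = 0.3950.
Soil triangle: ½ K_a γ H² = 0.5×0.3950×16.3×6.5² = 136.0 kN/m.
Surcharge rectangle: K_a q H = 0.3950×28×6.5 = 71.90 kN/m.
Total = 136.0 + 71.90 = 207.9 kN/m.

208 kN/m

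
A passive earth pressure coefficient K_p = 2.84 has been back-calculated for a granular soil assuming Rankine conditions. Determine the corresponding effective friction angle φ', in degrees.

28.6°

K_p = (1+sin φ)/(1−sin φ) ⇒ sin φ = (K_p − 1)/(K_p + 1) = 0.4792.
φ = arcsin(0.4792) = 28.63°.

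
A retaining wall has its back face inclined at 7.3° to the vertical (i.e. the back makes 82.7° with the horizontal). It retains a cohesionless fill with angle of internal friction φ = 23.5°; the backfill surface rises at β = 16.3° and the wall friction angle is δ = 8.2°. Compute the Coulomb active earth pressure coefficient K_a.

K_a = sin²(α+φ) / [sin²α · sin(α−δ) · (1 + √{sin(φ+δ)sin(φ−β) / (sin(α−δ)sin(α+β))})²].
With α = 82.7°, φ = 23.5°, δ = 8.2°, β = 16.3°: K_a = 0.6097.

0.610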